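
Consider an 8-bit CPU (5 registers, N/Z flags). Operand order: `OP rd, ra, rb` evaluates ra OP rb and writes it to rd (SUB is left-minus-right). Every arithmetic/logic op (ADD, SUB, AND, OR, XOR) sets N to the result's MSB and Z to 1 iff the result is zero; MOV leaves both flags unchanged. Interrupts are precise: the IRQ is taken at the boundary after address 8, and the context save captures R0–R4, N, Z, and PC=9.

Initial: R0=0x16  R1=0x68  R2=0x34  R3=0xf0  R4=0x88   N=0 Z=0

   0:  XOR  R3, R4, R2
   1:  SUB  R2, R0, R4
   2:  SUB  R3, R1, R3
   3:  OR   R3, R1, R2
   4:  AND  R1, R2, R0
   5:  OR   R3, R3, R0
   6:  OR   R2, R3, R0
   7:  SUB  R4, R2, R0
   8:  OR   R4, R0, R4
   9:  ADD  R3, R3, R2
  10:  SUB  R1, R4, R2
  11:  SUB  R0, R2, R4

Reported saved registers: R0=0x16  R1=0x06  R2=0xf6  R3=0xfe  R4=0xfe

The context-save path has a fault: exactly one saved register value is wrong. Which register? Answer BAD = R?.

BAD = R2

after  0: R0=0x16 R1=0x68 R2=0x34 R3=0xbc R4=0x88  N=1 Z=0
after  1: R0=0x16 R1=0x68 R2=0x8e R3=0xbc R4=0x88  N=1 Z=0
after  2: R0=0x16 R1=0x68 R2=0x8e R3=0xac R4=0x88  N=1 Z=0
after  3: R0=0x16 R1=0x68 R2=0x8e R3=0xee R4=0x88  N=1 Z=0
after  4: R0=0x16 R1=0x06 R2=0x8e R3=0xee R4=0x88  N=0 Z=0
after  5: R0=0x16 R1=0x06 R2=0x8e R3=0xfe R4=0x88  N=1 Z=0
after  6: R0=0x16 R1=0x06 R2=0xfe R3=0xfe R4=0x88  N=1 Z=0
after  7: R0=0x16 R1=0x06 R2=0xfe R3=0xfe R4=0xe8  N=1 Z=0
after  8: R0=0x16 R1=0x06 R2=0xfe R3=0xfe R4=0xfe  N=1 Z=0
-- IRQ taken; context saved, return-PC = 9 --
mismatch: R2: reported 0xf6 vs actual 0xfe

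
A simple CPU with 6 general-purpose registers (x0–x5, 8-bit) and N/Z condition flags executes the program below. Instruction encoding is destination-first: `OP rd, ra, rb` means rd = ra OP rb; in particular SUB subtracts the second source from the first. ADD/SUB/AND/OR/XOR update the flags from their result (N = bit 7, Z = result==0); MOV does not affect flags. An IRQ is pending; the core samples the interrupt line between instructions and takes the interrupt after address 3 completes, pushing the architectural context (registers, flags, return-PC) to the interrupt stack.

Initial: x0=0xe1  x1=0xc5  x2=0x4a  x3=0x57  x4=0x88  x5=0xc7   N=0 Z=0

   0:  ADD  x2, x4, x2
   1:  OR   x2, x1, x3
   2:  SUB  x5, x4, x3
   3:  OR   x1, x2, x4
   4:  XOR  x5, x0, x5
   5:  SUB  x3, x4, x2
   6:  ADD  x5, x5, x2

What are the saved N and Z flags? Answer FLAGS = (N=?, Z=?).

FLAGS = (N=1, Z=0)

after  0: x0=0xe1 x1=0xc5 x2=0xd2 x3=0x57 x4=0x88 x5=0xc7  N=1 Z=0
after  1: x0=0xe1 x1=0xc5 x2=0xd7 x3=0x57 x4=0x88 x5=0xc7  N=1 Z=0
after  2: x0=0xe1 x1=0xc5 x2=0xd7 x3=0x57 x4=0x88 x5=0x31  N=0 Z=0
after  3: x0=0xe1 x1=0xdf x2=0xd7 x3=0x57 x4=0x88 x5=0x31  N=1 Z=0
-- IRQ taken; context saved, return-PC = 4 --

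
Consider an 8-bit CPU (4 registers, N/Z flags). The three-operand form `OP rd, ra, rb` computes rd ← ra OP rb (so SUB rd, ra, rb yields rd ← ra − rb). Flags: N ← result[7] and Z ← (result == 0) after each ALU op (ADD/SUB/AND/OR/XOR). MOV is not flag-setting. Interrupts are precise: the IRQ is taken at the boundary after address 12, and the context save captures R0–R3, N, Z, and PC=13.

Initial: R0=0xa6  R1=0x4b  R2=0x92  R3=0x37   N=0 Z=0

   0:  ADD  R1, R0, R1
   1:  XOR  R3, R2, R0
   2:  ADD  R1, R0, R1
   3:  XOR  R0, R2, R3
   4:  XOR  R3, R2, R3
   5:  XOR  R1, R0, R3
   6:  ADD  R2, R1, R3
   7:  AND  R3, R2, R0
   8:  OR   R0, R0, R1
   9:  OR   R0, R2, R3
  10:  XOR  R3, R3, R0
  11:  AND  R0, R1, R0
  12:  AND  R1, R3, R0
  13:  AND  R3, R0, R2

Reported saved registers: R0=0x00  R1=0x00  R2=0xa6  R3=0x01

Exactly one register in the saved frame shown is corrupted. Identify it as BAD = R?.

after  0: R0=0xa6 R1=0xf1 R2=0x92 R3=0x37  N=1 Z=0
after  1: R0=0xa6 R1=0xf1 R2=0x92 R3=0x34  N=0 Z=0
after  2: R0=0xa6 R1=0x97 R2=0x92 R3=0x34  N=1 Z=0
after  3: R0=0xa6 R1=0x97 R2=0x92 R3=0x34  N=1 Z=0
after  4: R0=0xa6 R1=0x97 R2=0x92 R3=0xa6  N=1 Z=0
after  5: R0=0xa6 R1=0x00 R2=0x92 R3=0xa6  N=0 Z=1
after  6: R0=0xa6 R1=0x00 R2=0xa6 R3=0xa6  N=1 Z=0
after  7: R0=0xa6 R1=0x00 R2=0xa6 R3=0xa6  N=1 Z=0
after  8: R0=0xa6 R1=0x00 R2=0xa6 R3=0xa6  N=1 Z=0
after  9: R0=0xa6 R1=0x00 R2=0xa6 R3=0xa6  N=1 Z=0
after 10: R0=0xa6 R1=0x00 R2=0xa6 R3=0x00  N=0 Z=1
after 11: R0=0x00 R1=0x00 R2=0xa6 R3=0x00  N=0 Z=1
after 12: R0=0x00 R1=0x00 R2=0xa6 R3=0x00  N=0 Z=1
-- IRQ taken; context saved, return-PC = 13 --
mismatch: R3: reported 0x01 vs actual 0x00

BAD = R3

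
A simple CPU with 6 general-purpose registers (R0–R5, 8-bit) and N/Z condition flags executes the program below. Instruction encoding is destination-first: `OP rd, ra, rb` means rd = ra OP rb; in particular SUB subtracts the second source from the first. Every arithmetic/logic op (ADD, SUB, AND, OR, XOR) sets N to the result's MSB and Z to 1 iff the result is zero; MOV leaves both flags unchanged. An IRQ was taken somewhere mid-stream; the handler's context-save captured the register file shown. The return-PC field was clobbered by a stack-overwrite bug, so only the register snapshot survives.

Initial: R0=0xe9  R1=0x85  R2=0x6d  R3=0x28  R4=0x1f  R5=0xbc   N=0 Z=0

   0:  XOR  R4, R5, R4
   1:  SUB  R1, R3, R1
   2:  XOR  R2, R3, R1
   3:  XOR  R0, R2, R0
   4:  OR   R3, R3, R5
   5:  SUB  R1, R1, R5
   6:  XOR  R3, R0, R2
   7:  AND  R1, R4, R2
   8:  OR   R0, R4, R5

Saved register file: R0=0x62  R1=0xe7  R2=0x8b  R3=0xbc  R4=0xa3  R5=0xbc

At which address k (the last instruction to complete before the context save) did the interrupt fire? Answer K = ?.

K = 5

after  0: R0=0xe9 R1=0x85 R2=0x6d R3=0x28 R4=0xa3 R5=0xbc  N=1 Z=0
after  1: R0=0xe9 R1=0xa3 R2=0x6d R3=0x28 R4=0xa3 R5=0xbc  N=1 Z=0
after  2: R0=0xe9 R1=0xa3 R2=0x8b R3=0x28 R4=0xa3 R5=0xbc  N=1 Z=0
after  3: R0=0x62 R1=0xa3 R2=0x8b R3=0x28 R4=0xa3 R5=0xbc  N=0 Z=0
after  4: R0=0x62 R1=0xa3 R2=0x8b R3=0xbc R4=0xa3 R5=0xbc  N=1 Z=0
after  5: R0=0x62 R1=0xe7 R2=0x8b R3=0xbc R4=0xa3 R5=0xbc  N=1 Z=0
-- IRQ taken; context saved, return-PC = 6 --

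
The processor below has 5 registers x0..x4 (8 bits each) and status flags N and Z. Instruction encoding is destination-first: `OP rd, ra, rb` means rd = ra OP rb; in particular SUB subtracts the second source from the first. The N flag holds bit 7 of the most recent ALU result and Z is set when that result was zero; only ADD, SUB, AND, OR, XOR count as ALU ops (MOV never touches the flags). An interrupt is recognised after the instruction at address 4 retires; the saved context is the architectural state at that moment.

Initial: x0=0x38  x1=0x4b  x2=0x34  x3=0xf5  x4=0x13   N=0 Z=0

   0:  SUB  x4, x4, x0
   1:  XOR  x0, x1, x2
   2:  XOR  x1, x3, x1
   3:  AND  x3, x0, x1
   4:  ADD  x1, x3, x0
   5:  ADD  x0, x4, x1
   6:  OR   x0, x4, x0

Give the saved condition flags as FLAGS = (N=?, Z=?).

FLAGS = (N=1, Z=0)

after  0: x0=0x38 x1=0x4b x2=0x34 x3=0xf5 x4=0xdb  N=1 Z=0
after  1: x0=0x7f x1=0x4b x2=0x34 x3=0xf5 x4=0xdb  N=0 Z=0
after  2: x0=0x7f x1=0xbe x2=0x34 x3=0xf5 x4=0xdb  N=1 Z=0
after  3: x0=0x7f x1=0xbe x2=0x34 x3=0x3e x4=0xdb  N=0 Z=0
after  4: x0=0x7f x1=0xbd x2=0x34 x3=0x3e x4=0xdb  N=1 Z=0
-- IRQ taken; context saved, return-PC = 5 --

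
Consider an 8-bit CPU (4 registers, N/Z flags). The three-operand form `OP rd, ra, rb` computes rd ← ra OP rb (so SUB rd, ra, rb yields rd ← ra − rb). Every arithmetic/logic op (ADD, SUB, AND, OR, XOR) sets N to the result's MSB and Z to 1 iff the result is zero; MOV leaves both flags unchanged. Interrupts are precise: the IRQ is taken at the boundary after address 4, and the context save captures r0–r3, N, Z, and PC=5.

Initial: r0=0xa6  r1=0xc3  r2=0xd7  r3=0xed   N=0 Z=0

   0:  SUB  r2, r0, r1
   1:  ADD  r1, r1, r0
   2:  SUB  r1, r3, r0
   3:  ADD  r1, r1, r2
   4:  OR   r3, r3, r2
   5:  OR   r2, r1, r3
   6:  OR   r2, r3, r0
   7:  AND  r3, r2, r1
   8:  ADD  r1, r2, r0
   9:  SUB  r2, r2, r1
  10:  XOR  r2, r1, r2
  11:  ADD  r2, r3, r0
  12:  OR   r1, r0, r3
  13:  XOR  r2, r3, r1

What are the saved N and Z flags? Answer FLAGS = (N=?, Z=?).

FLAGS = (N=1, Z=0)

after  0: r0=0xa6 r1=0xc3 r2=0xe3 r3=0xed  N=1 Z=0
after  1: r0=0xa6 r1=0x69 r2=0xe3 r3=0xed  N=0 Z=0
after  2: r0=0xa6 r1=0x47 r2=0xe3 r3=0xed  N=0 Z=0
after  3: r0=0xa6 r1=0x2a r2=0xe3 r3=0xed  N=0 Z=0
after  4: r0=0xa6 r1=0x2a r2=0xe3 r3=0xef  N=1 Z=0
-- IRQ taken; context saved, return-PC = 5 --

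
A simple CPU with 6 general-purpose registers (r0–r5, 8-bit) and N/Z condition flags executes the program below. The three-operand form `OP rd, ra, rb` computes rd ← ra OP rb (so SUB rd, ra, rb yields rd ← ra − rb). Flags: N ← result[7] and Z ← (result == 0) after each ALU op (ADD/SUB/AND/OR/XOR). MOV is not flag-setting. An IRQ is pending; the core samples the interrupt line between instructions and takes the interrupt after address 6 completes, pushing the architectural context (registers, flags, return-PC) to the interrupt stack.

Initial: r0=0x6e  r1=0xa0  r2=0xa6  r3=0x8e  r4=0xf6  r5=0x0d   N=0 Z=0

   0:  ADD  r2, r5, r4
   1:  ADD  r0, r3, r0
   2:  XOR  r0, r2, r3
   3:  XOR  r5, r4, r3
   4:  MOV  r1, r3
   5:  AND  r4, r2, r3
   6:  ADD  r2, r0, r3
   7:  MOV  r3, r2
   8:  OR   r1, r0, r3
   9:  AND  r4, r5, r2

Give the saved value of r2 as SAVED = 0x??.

after  0: r0=0x6e r1=0xa0 r2=0x03 r3=0x8e r4=0xf6 r5=0x0d  N=0 Z=0
after  1: r0=0xfc r1=0xa0 r2=0x03 r3=0x8e r4=0xf6 r5=0x0d  N=1 Z=0
after  2: r0=0x8d r1=0xa0 r2=0x03 r3=0x8e r4=0xf6 r5=0x0d  N=1 Z=0
after  3: r0=0x8d r1=0xa0 r2=0x03 r3=0x8e r4=0xf6 r5=0x78  N=0 Z=0
after  4: r0=0x8d r1=0x8e r2=0x03 r3=0x8e r4=0xf6 r5=0x78  N=0 Z=0
after  5: r0=0x8d r1=0x8e r2=0x03 r3=0x8e r4=0x02 r5=0x78  N=0 Z=0
after  6: r0=0x8d r1=0x8e r2=0x1b r3=0x8e r4=0x02 r5=0x78  N=0 Z=0
-- IRQ taken; context saved, return-PC = 7 --

SAVED = 0x1b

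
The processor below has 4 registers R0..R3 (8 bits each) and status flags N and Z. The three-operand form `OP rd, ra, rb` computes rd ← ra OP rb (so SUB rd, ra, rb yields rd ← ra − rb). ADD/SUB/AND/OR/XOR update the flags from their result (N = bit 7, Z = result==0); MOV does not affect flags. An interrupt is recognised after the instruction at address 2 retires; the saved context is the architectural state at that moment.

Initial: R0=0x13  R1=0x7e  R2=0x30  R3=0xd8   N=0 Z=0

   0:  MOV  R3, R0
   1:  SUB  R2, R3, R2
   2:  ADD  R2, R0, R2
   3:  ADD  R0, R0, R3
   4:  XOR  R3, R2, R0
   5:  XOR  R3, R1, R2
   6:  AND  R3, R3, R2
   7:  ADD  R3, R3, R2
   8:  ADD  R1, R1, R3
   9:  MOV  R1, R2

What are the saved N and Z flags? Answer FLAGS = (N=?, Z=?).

FLAGS = (N=1, Z=0)

after  0: R0=0x13 R1=0x7e R2=0x30 R3=0x13  N=0 Z=0
after  1: R0=0x13 R1=0x7e R2=0xe3 R3=0x13  N=1 Z=0
after  2: R0=0x13 R1=0x7e R2=0xf6 R3=0x13  N=1 Z=0
-- IRQ taken; context saved, return-PC = 3 --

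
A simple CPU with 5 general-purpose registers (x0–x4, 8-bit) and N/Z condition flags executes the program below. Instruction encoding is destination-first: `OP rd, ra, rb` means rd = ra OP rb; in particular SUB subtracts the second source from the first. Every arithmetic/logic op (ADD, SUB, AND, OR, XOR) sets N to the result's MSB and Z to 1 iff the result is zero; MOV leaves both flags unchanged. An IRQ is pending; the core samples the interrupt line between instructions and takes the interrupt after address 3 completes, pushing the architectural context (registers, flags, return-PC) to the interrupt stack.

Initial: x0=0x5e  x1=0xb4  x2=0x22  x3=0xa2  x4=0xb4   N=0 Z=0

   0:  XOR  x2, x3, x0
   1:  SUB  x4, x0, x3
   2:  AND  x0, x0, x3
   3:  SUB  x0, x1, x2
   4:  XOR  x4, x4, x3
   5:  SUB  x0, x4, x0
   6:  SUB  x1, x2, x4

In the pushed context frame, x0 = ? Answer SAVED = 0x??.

SAVED = 0xb8

after  0: x0=0x5e x1=0xb4 x2=0xfc x3=0xa2 x4=0xb4  N=1 Z=0
after  1: x0=0x5e x1=0xb4 x2=0xfc x3=0xa2 x4=0xbc  N=1 Z=0
after  2: x0=0x02 x1=0xb4 x2=0xfc x3=0xa2 x4=0xbc  N=0 Z=0
after  3: x0=0xb8 x1=0xb4 x2=0xfc x3=0xa2 x4=0xbc  N=1 Z=0
-- IRQ taken; context saved, return-PC = 4 --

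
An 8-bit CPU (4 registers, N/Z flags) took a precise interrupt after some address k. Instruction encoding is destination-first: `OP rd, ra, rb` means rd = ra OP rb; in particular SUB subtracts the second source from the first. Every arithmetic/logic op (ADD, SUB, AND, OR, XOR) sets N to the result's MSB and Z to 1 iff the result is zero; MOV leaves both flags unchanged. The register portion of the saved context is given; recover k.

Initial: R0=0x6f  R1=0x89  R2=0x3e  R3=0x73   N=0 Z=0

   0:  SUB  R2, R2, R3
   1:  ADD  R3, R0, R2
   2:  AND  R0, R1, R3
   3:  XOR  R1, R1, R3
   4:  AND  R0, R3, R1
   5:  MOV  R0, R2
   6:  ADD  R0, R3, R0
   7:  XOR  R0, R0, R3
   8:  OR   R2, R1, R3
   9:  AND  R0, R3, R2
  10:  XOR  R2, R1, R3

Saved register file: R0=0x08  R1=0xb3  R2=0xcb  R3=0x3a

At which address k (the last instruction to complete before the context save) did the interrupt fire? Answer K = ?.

after  0: R0=0x6f R1=0x89 R2=0xcb R3=0x73  N=1 Z=0
after  1: R0=0x6f R1=0x89 R2=0xcb R3=0x3a  N=0 Z=0
after  2: R0=0x08 R1=0x89 R2=0xcb R3=0x3a  N=0 Z=0
after  3: R0=0x08 R1=0xb3 R2=0xcb R3=0x3a  N=1 Z=0
-- IRQ taken; context saved, return-PC = 4 --

K = 3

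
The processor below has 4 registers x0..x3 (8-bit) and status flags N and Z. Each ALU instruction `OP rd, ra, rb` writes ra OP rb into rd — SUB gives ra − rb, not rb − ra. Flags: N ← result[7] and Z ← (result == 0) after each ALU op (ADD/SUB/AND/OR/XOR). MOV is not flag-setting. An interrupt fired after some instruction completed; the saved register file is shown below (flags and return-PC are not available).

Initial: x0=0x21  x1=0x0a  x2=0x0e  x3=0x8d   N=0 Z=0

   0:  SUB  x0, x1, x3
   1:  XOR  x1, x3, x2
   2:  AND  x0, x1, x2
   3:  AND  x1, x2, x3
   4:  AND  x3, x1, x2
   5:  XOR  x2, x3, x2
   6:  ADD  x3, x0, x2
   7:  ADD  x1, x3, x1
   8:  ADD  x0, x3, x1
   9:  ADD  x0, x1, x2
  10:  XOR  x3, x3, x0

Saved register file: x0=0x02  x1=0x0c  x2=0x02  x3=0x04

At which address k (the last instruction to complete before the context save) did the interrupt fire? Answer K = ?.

after  0: x0=0x7d x1=0x0a x2=0x0e x3=0x8d  N=0 Z=0
after  1: x0=0x7d x1=0x83 x2=0x0e x3=0x8d  N=1 Z=0
after  2: x0=0x02 x1=0x83 x2=0x0e x3=0x8d  N=0 Z=0
after  3: x0=0x02 x1=0x0c x2=0x0e x3=0x8d  N=0 Z=0
after  4: x0=0x02 x1=0x0c x2=0x0e x3=0x0c  N=0 Z=0
after  5: x0=0x02 x1=0x0c x2=0x02 x3=0x0c  N=0 Z=0
after  6: x0=0x02 x1=0x0c x2=0x02 x3=0x04  N=0 Z=0
-- IRQ taken; context saved, return-PC = 7 --

K = 6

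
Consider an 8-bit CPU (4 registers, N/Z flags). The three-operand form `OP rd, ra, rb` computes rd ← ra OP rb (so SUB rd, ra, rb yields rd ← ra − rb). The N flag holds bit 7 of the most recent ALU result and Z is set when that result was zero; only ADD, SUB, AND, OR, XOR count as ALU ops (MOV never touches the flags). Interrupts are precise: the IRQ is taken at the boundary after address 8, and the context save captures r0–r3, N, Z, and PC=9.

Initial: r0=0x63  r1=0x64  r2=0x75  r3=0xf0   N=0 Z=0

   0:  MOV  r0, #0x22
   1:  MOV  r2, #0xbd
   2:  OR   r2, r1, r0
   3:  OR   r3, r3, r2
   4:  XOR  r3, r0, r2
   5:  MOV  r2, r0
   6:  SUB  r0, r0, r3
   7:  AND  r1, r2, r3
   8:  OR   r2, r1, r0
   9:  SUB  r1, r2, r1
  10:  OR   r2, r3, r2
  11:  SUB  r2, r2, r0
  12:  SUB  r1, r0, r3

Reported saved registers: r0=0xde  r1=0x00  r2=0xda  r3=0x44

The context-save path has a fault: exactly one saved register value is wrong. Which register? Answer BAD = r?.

after  0: r0=0x22 r1=0x64 r2=0x75 r3=0xf0  N=0 Z=0
after  1: r0=0x22 r1=0x64 r2=0xbd r3=0xf0  N=0 Z=0
after  2: r0=0x22 r1=0x64 r2=0x66 r3=0xf0  N=0 Z=0
after  3: r0=0x22 r1=0x64 r2=0x66 r3=0xf6  N=1 Z=0
after  4: r0=0x22 r1=0x64 r2=0x66 r3=0x44  N=0 Z=0
after  5: r0=0x22 r1=0x64 r2=0x22 r3=0x44  N=0 Z=0
after  6: r0=0xde r1=0x64 r2=0x22 r3=0x44  N=1 Z=0
after  7: r0=0xde r1=0x00 r2=0x22 r3=0x44  N=0 Z=1
after  8: r0=0xde r1=0x00 r2=0xde r3=0x44  N=1 Z=0
-- IRQ taken; context saved, return-PC = 9 --
mismatch: r2: reported 0xda vs actual 0xde

BAD = r2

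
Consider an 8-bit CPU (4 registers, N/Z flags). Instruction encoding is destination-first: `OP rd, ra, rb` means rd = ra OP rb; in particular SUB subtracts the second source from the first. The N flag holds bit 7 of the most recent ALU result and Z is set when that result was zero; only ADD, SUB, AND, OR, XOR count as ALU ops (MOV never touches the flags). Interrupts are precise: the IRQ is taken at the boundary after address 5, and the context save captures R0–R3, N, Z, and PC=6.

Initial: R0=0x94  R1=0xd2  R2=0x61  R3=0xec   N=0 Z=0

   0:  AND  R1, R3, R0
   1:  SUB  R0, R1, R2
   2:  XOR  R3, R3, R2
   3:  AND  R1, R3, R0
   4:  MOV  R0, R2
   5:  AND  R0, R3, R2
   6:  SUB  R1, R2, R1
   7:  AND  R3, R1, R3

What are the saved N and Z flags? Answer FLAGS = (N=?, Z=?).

FLAGS = (N=0, Z=0)

after  0: R0=0x94 R1=0x84 R2=0x61 R3=0xec  N=1 Z=0
after  1: R0=0x23 R1=0x84 R2=0x61 R3=0xec  N=0 Z=0
after  2: R0=0x23 R1=0x84 R2=0x61 R3=0x8d  N=1 Z=0
after  3: R0=0x23 R1=0x01 R2=0x61 R3=0x8d  N=0 Z=0
after  4: R0=0x61 R1=0x01 R2=0x61 R3=0x8d  N=0 Z=0
after  5: R0=0x01 R1=0x01 R2=0x61 R3=0x8d  N=0 Z=0
-- IRQ taken; context saved, return-PC = 6 --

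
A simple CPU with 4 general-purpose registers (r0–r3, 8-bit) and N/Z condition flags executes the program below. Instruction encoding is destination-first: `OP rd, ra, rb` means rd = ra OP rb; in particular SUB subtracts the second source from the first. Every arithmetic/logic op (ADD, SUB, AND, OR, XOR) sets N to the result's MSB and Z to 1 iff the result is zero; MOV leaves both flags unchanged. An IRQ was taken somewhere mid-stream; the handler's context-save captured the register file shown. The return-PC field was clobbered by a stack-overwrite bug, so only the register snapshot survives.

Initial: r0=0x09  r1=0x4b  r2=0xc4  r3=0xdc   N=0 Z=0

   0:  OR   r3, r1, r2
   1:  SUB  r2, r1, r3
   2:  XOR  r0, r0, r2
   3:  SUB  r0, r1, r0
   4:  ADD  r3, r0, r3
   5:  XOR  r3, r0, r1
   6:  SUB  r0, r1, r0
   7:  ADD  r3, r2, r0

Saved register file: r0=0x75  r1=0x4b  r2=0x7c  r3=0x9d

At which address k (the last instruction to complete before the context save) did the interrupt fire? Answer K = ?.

after  0: r0=0x09 r1=0x4b r2=0xc4 r3=0xcf  N=1 Z=0
after  1: r0=0x09 r1=0x4b r2=0x7c r3=0xcf  N=0 Z=0
after  2: r0=0x75 r1=0x4b r2=0x7c r3=0xcf  N=0 Z=0
after  3: r0=0xd6 r1=0x4b r2=0x7c r3=0xcf  N=1 Z=0
after  4: r0=0xd6 r1=0x4b r2=0x7c r3=0xa5  N=1 Z=0
after  5: r0=0xd6 r1=0x4b r2=0x7c r3=0x9d  N=1 Z=0
after  6: r0=0x75 r1=0x4b r2=0x7c r3=0x9d  N=0 Z=0
-- IRQ taken; context saved, return-PC = 7 --

K = 6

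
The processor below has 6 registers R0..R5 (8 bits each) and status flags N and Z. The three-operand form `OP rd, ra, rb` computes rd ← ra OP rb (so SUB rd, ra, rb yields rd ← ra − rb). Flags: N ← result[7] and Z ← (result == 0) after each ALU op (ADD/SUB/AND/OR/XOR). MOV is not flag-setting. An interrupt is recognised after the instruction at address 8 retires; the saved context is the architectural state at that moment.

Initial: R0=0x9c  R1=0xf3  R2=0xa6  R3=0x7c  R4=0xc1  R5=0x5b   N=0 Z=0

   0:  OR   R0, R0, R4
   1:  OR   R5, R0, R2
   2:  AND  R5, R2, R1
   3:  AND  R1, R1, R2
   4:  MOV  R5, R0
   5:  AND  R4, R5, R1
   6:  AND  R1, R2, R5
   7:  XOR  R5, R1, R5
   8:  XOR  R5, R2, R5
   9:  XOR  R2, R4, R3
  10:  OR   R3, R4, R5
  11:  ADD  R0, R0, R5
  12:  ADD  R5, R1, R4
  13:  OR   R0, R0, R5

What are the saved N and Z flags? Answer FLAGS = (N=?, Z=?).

FLAGS = (N=1, Z=0)

after  0: R0=0xdd R1=0xf3 R2=0xa6 R3=0x7c R4=0xc1 R5=0x5b  N=1 Z=0
after  1: R0=0xdd R1=0xf3 R2=0xa6 R3=0x7c R4=0xc1 R5=0xff  N=1 Z=0
after  2: R0=0xdd R1=0xf3 R2=0xa6 R3=0x7c R4=0xc1 R5=0xa2  N=1 Z=0
after  3: R0=0xdd R1=0xa2 R2=0xa6 R3=0x7c R4=0xc1 R5=0xa2  N=1 Z=0
after  4: R0=0xdd R1=0xa2 R2=0xa6 R3=0x7c R4=0xc1 R5=0xdd  N=1 Z=0
after  5: R0=0xdd R1=0xa2 R2=0xa6 R3=0x7c R4=0x80 R5=0xdd  N=1 Z=0
after  6: R0=0xdd R1=0x84 R2=0xa6 R3=0x7c R4=0x80 R5=0xdd  N=1 Z=0
after  7: R0=0xdd R1=0x84 R2=0xa6 R3=0x7c R4=0x80 R5=0x59  N=0 Z=0
after  8: R0=0xdd R1=0x84 R2=0xa6 R3=0x7c R4=0x80 R5=0xff  N=1 Z=0
-- IRQ taken; context saved, return-PC = 9 --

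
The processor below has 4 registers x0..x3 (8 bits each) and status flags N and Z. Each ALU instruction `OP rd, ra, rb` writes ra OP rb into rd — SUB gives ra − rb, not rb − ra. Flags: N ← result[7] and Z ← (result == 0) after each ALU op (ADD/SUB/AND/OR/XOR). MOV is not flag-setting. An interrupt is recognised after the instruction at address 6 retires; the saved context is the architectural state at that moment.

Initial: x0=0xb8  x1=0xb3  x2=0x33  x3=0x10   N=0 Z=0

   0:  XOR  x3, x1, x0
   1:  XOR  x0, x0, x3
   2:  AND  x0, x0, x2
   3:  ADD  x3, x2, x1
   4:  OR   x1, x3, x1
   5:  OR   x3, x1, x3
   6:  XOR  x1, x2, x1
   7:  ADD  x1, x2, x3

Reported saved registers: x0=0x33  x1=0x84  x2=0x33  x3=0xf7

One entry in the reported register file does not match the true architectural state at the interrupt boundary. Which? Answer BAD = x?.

after  0: x0=0xb8 x1=0xb3 x2=0x33 x3=0x0b  N=0 Z=0
after  1: x0=0xb3 x1=0xb3 x2=0x33 x3=0x0b  N=1 Z=0
after  2: x0=0x33 x1=0xb3 x2=0x33 x3=0x0b  N=0 Z=0
after  3: x0=0x33 x1=0xb3 x2=0x33 x3=0xe6  N=1 Z=0
after  4: x0=0x33 x1=0xf7 x2=0x33 x3=0xe6  N=1 Z=0
after  5: x0=0x33 x1=0xf7 x2=0x33 x3=0xf7  N=1 Z=0
after  6: x0=0x33 x1=0xc4 x2=0x33 x3=0xf7  N=1 Z=0
-- IRQ taken; context saved, return-PC = 7 --
mismatch: x1: reported 0x84 vs actual 0xc4

BAD = x1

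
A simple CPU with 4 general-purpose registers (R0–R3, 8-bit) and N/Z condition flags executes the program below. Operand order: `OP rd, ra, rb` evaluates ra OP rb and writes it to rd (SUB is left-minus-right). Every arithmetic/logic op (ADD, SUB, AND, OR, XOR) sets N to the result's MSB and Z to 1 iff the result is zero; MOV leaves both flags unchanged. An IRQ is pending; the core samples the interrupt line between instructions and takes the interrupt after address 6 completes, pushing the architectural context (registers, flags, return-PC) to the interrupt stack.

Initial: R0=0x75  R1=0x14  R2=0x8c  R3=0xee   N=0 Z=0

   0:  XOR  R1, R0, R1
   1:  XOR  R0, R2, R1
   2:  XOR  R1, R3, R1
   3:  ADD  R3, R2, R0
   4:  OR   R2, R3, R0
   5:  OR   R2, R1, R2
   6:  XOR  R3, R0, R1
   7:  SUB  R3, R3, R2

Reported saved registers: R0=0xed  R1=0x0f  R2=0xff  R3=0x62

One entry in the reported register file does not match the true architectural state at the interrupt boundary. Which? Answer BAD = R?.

BAD = R1

after  0: R0=0x75 R1=0x61 R2=0x8c R3=0xee  N=0 Z=0
after  1: R0=0xed R1=0x61 R2=0x8c R3=0xee  N=1 Z=0
after  2: R0=0xed R1=0x8f R2=0x8c R3=0xee  N=1 Z=0
after  3: R0=0xed R1=0x8f R2=0x8c R3=0x79  N=0 Z=0
after  4: R0=0xed R1=0x8f R2=0xfd R3=0x79  N=1 Z=0
after  5: R0=0xed R1=0x8f R2=0xff R3=0x79  N=1 Z=0
after  6: R0=0xed R1=0x8f R2=0xff R3=0x62  N=0 Z=0
-- IRQ taken; context saved, return-PC = 7 --
mismatch: R1: reported 0x0f vs actual 0x8f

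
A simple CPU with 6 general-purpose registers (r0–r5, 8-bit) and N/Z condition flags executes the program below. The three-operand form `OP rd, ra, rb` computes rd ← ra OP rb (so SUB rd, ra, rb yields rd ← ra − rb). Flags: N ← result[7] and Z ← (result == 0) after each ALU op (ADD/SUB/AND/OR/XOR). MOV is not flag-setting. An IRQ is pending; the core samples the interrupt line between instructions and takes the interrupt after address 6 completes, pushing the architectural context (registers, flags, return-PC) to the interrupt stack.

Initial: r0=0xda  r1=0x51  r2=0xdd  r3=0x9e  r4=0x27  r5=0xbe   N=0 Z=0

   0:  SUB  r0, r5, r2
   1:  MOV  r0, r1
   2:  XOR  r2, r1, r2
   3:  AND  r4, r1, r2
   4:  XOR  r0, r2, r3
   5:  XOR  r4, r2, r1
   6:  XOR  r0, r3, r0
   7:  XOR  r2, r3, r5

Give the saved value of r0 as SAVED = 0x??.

SAVED = 0x8c

after  0: r0=0xe1 r1=0x51 r2=0xdd r3=0x9e r4=0x27 r5=0xbe  N=1 Z=0
after  1: r0=0x51 r1=0x51 r2=0xdd r3=0x9e r4=0x27 r5=0xbe  N=1 Z=0
after  2: r0=0x51 r1=0x51 r2=0x8c r3=0x9e r4=0x27 r5=0xbe  N=1 Z=0
after  3: r0=0x51 r1=0x51 r2=0x8c r3=0x9e r4=0x00 r5=0xbe  N=0 Z=1
after  4: r0=0x12 r1=0x51 r2=0x8c r3=0x9e r4=0x00 r5=0xbe  N=0 Z=0
after  5: r0=0x12 r1=0x51 r2=0x8c r3=0x9e r4=0xdd r5=0xbe  N=1 Z=0
after  6: r0=0x8c r1=0x51 r2=0x8c r3=0x9e r4=0xdd r5=0xbe  N=1 Z=0
-- IRQ taken; context saved, return-PC = 7 --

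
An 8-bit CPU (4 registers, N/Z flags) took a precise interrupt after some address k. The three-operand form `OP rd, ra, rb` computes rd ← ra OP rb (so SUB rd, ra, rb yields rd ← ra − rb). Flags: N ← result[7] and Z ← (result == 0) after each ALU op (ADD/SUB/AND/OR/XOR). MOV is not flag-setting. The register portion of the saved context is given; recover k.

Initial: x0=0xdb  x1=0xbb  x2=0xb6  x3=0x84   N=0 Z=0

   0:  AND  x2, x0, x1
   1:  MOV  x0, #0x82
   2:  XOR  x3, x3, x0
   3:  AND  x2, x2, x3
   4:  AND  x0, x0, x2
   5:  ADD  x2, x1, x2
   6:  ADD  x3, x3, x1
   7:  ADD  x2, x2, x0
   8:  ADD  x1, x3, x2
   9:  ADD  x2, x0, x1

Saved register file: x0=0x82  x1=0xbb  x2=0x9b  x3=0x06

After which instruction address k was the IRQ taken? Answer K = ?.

K = 2

after  0: x0=0xdb x1=0xbb x2=0x9b x3=0x84  N=1 Z=0
after  1: x0=0x82 x1=0xbb x2=0x9b x3=0x84  N=1 Z=0
after  2: x0=0x82 x1=0xbb x2=0x9b x3=0x06  N=0 Z=0
-- IRQ taken; context saved, return-PC = 3 --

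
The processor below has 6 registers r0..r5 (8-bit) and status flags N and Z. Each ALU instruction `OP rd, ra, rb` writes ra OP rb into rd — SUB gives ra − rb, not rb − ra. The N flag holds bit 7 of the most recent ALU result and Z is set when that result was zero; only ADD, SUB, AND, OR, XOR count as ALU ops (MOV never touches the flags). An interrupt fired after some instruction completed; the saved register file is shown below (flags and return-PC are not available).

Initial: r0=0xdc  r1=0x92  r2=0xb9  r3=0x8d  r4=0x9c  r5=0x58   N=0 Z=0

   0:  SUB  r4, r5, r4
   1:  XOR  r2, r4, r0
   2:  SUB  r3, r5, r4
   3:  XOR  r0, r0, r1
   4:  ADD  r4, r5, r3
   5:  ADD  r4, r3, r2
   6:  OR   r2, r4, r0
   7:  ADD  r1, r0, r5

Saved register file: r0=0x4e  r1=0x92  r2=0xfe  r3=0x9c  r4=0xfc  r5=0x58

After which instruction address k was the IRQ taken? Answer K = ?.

after  0: r0=0xdc r1=0x92 r2=0xb9 r3=0x8d r4=0xbc r5=0x58  N=1 Z=0
after  1: r0=0xdc r1=0x92 r2=0x60 r3=0x8d r4=0xbc r5=0x58  N=0 Z=0
after  2: r0=0xdc r1=0x92 r2=0x60 r3=0x9c r4=0xbc r5=0x58  N=1 Z=0
after  3: r0=0x4e r1=0x92 r2=0x60 r3=0x9c r4=0xbc r5=0x58  N=0 Z=0
after  4: r0=0x4e r1=0x92 r2=0x60 r3=0x9c r4=0xf4 r5=0x58  N=1 Z=0
after  5: r0=0x4e r1=0x92 r2=0x60 r3=0x9c r4=0xfc r5=0x58  N=1 Z=0
after  6: r0=0x4e r1=0x92 r2=0xfe r3=0x9c r4=0xfc r5=0x58  N=1 Z=0
-- IRQ taken; context saved, return-PC = 7 --

K = 6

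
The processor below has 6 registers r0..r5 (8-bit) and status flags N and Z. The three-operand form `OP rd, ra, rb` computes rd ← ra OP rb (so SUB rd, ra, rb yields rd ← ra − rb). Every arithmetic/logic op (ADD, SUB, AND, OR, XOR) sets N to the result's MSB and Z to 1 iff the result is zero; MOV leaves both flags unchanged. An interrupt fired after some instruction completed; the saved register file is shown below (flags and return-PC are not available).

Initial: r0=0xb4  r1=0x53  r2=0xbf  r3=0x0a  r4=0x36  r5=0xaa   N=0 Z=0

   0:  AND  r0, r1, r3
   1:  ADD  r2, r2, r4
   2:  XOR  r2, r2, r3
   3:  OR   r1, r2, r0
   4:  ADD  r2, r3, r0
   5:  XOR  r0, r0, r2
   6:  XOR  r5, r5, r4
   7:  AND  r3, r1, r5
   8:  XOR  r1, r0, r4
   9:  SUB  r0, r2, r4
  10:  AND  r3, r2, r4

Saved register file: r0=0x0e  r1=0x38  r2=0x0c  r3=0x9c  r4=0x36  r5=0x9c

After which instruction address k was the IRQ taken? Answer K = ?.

K = 8

after  0: r0=0x02 r1=0x53 r2=0xbf r3=0x0a r4=0x36 r5=0xaa  N=0 Z=0
after  1: r0=0x02 r1=0x53 r2=0xf5 r3=0x0a r4=0x36 r5=0xaa  N=1 Z=0
after  2: r0=0x02 r1=0x53 r2=0xff r3=0x0a r4=0x36 r5=0xaa  N=1 Z=0
after  3: r0=0x02 r1=0xff r2=0xff r3=0x0a r4=0x36 r5=0xaa  N=1 Z=0
after  4: r0=0x02 r1=0xff r2=0x0c r3=0x0a r4=0x36 r5=0xaa  N=0 Z=0
after  5: r0=0x0e r1=0xff r2=0x0c r3=0x0a r4=0x36 r5=0xaa  N=0 Z=0
after  6: r0=0x0e r1=0xff r2=0x0c r3=0x0a r4=0x36 r5=0x9c  N=1 Z=0
after  7: r0=0x0e r1=0xff r2=0x0c r3=0x9c r4=0x36 r5=0x9c  N=1 Z=0
after  8: r0=0x0e r1=0x38 r2=0x0c r3=0x9c r4=0x36 r5=0x9c  N=0 Z=0
-- IRQ taken; context saved, return-PC = 9 --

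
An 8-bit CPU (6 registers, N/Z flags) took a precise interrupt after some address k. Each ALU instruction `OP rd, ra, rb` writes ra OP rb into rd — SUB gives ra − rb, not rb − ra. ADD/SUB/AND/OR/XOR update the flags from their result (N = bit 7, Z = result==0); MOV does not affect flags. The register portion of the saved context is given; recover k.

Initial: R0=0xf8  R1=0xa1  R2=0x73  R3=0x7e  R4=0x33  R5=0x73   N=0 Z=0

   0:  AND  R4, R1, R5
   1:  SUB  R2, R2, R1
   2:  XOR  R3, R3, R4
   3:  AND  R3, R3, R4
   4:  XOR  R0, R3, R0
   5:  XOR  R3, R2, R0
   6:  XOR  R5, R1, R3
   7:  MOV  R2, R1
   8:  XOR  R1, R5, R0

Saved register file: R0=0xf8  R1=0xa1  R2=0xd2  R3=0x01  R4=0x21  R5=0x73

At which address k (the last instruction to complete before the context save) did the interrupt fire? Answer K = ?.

after  0: R0=0xf8 R1=0xa1 R2=0x73 R3=0x7e R4=0x21 R5=0x73  N=0 Z=0
after  1: R0=0xf8 R1=0xa1 R2=0xd2 R3=0x7e R4=0x21 R5=0x73  N=1 Z=0
after  2: R0=0xf8 R1=0xa1 R2=0xd2 R3=0x5f R4=0x21 R5=0x73  N=0 Z=0
after  3: R0=0xf8 R1=0xa1 R2=0xd2 R3=0x01 R4=0x21 R5=0x73  N=0 Z=0
-- IRQ taken; context saved, return-PC = 4 --

K = 3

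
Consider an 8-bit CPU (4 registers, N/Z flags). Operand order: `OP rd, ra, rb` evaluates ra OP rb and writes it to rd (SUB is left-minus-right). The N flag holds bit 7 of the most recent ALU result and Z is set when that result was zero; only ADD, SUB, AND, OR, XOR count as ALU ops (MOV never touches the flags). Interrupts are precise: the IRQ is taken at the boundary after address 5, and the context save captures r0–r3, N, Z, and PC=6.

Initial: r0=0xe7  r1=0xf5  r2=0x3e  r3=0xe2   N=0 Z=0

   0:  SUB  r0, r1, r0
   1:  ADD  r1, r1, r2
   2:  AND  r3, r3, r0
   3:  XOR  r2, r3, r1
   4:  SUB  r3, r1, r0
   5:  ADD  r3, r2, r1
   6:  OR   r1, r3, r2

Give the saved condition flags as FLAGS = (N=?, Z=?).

after  0: r0=0x0e r1=0xf5 r2=0x3e r3=0xe2  N=0 Z=0
after  1: r0=0x0e r1=0x33 r2=0x3e r3=0xe2  N=0 Z=0
after  2: r0=0x0e r1=0x33 r2=0x3e r3=0x02  N=0 Z=0
after  3: r0=0x0e r1=0x33 r2=0x31 r3=0x02  N=0 Z=0
after  4: r0=0x0e r1=0x33 r2=0x31 r3=0x25  N=0 Z=0
after  5: r0=0x0e r1=0x33 r2=0x31 r3=0x64  N=0 Z=0
-- IRQ taken; context saved, return-PC = 6 --

FLAGS = (N=0, Z=0)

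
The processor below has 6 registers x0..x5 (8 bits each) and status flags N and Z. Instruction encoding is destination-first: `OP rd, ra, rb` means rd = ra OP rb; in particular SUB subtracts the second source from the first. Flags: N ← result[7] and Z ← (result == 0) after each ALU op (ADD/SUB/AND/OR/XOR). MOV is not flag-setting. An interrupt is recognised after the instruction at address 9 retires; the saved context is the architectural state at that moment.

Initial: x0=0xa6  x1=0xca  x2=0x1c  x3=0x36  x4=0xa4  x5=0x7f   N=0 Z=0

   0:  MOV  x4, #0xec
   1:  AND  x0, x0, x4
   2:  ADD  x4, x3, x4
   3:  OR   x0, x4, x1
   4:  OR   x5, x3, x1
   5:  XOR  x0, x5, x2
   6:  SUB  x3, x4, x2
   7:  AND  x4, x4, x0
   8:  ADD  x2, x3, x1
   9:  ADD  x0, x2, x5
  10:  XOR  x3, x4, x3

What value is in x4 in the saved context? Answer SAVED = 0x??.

after  0: x0=0xa6 x1=0xca x2=0x1c x3=0x36 x4=0xec x5=0x7f  N=0 Z=0
after  1: x0=0xa4 x1=0xca x2=0x1c x3=0x36 x4=0xec x5=0x7f  N=1 Z=0
after  2: x0=0xa4 x1=0xca x2=0x1c x3=0x36 x4=0x22 x5=0x7f  N=0 Z=0
after  3: x0=0xea x1=0xca x2=0x1c x3=0x36 x4=0x22 x5=0x7f  N=1 Z=0
after  4: x0=0xea x1=0xca x2=0x1c x3=0x36 x4=0x22 x5=0xfe  N=1 Z=0
after  5: x0=0xe2 x1=0xca x2=0x1c x3=0x36 x4=0x22 x5=0xfe  N=1 Z=0
after  6: x0=0xe2 x1=0xca x2=0x1c x3=0x06 x4=0x22 x5=0xfe  N=0 Z=0
after  7: x0=0xe2 x1=0xca x2=0x1c x3=0x06 x4=0x22 x5=0xfe  N=0 Z=0
after  8: x0=0xe2 x1=0xca x2=0xd0 x3=0x06 x4=0x22 x5=0xfe  N=1 Z=0
after  9: x0=0xce x1=0xca x2=0xd0 x3=0x06 x4=0x22 x5=0xfe  N=1 Z=0
-- IRQ taken; context saved, return-PC = 10 --

SAVED = 0x22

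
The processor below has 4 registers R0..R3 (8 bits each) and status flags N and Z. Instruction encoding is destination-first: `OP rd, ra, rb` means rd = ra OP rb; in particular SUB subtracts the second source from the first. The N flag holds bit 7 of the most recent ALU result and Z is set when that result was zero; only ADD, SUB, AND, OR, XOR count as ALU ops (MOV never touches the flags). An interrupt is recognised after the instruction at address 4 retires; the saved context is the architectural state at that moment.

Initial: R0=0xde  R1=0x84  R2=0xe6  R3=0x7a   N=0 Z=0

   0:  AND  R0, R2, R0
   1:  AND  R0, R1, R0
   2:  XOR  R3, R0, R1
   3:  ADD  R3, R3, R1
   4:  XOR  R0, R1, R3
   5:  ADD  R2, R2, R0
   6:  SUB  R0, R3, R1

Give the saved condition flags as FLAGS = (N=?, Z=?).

after  0: R0=0xc6 R1=0x84 R2=0xe6 R3=0x7a  N=1 Z=0
after  1: R0=0x84 R1=0x84 R2=0xe6 R3=0x7a  N=1 Z=0
after  2: R0=0x84 R1=0x84 R2=0xe6 R3=0x00  N=0 Z=1
after  3: R0=0x84 R1=0x84 R2=0xe6 R3=0x84  N=1 Z=0
after  4: R0=0x00 R1=0x84 R2=0xe6 R3=0x84  N=0 Z=1
-- IRQ taken; context saved, return-PC = 5 --

FLAGS = (N=0, Z=1)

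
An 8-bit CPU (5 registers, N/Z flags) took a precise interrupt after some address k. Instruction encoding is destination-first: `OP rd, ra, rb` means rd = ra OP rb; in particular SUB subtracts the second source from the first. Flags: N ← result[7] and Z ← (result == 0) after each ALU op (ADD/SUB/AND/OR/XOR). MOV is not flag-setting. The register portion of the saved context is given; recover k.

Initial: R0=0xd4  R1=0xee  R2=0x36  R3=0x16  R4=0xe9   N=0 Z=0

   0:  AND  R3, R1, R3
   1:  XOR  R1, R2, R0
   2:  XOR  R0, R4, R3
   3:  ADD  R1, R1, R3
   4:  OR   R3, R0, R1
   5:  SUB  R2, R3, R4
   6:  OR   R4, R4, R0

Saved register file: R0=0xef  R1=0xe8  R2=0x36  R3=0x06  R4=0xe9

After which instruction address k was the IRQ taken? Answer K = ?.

after  0: R0=0xd4 R1=0xee R2=0x36 R3=0x06 R4=0xe9  N=0 Z=0
after  1: R0=0xd4 R1=0xe2 R2=0x36 R3=0x06 R4=0xe9  N=1 Z=0
after  2: R0=0xef R1=0xe2 R2=0x36 R3=0x06 R4=0xe9  N=1 Z=0
after  3: R0=0xef R1=0xe8 R2=0x36 R3=0x06 R4=0xe9  N=1 Z=0
-- IRQ taken; context saved, return-PC = 4 --

K = 3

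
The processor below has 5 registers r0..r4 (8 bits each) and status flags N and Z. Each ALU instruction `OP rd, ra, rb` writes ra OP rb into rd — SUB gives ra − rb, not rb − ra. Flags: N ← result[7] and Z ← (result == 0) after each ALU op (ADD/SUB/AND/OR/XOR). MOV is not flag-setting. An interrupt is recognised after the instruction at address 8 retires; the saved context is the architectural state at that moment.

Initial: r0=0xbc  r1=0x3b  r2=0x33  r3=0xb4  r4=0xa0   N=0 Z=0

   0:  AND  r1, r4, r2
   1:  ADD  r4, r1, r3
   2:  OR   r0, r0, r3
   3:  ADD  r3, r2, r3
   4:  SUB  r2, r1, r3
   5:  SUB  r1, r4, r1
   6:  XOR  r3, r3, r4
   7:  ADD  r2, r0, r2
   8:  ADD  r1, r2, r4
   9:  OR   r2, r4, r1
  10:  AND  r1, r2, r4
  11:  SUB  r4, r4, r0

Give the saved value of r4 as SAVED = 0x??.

after  0: r0=0xbc r1=0x20 r2=0x33 r3=0xb4 r4=0xa0  N=0 Z=0
after  1: r0=0xbc r1=0x20 r2=0x33 r3=0xb4 r4=0xd4  N=1 Z=0
after  2: r0=0xbc r1=0x20 r2=0x33 r3=0xb4 r4=0xd4  N=1 Z=0
after  3: r0=0xbc r1=0x20 r2=0x33 r3=0xe7 r4=0xd4  N=1 Z=0
after  4: r0=0xbc r1=0x20 r2=0x39 r3=0xe7 r4=0xd4  N=0 Z=0
after  5: r0=0xbc r1=0xb4 r2=0x39 r3=0xe7 r4=0xd4  N=1 Z=0
after  6: r0=0xbc r1=0xb4 r2=0x39 r3=0x33 r4=0xd4  N=0 Z=0
after  7: r0=0xbc r1=0xb4 r2=0xf5 r3=0x33 r4=0xd4  N=1 Z=0
after  8: r0=0xbc r1=0xc9 r2=0xf5 r3=0x33 r4=0xd4  N=1 Z=0
-- IRQ taken; context saved, return-PC = 9 --

SAVED = 0xd4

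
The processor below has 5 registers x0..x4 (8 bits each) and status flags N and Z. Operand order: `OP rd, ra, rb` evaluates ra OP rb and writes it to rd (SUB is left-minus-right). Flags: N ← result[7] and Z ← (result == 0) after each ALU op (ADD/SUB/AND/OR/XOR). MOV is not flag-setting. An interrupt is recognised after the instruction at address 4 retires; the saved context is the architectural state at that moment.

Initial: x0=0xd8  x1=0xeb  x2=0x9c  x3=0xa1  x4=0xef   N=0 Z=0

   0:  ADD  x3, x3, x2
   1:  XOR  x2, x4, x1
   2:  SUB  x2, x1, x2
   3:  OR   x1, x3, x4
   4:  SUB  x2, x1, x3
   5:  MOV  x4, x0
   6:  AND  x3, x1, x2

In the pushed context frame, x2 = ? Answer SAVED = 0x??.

SAVED = 0xc2

after  0: x0=0xd8 x1=0xeb x2=0x9c x3=0x3d x4=0xef  N=0 Z=0
after  1: x0=0xd8 x1=0xeb x2=0x04 x3=0x3d x4=0xef  N=0 Z=0
after  2: x0=0xd8 x1=0xeb x2=0xe7 x3=0x3d x4=0xef  N=1 Z=0
after  3: x0=0xd8 x1=0xff x2=0xe7 x3=0x3d x4=0xef  N=1 Z=0
after  4: x0=0xd8 x1=0xff x2=0xc2 x3=0x3d x4=0xef  N=1 Z=0
-- IRQ taken; context saved, return-PC = 5 --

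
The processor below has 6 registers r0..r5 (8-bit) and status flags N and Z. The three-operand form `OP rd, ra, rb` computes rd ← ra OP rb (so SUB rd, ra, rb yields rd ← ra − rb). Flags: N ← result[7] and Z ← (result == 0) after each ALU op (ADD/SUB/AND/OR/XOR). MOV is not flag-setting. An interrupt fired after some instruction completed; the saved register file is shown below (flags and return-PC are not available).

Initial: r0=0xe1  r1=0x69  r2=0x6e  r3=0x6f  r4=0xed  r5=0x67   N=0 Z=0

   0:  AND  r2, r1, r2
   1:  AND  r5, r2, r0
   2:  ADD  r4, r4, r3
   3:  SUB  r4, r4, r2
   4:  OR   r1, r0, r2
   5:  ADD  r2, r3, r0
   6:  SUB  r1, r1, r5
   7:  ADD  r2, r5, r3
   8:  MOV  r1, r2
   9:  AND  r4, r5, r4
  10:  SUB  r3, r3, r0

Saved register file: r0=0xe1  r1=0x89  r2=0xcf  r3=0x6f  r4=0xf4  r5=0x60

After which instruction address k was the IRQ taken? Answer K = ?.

after  0: r0=0xe1 r1=0x69 r2=0x68 r3=0x6f r4=0xed r5=0x67  N=0 Z=0
after  1: r0=0xe1 r1=0x69 r2=0x68 r3=0x6f r4=0xed r5=0x60  N=0 Z=0
after  2: r0=0xe1 r1=0x69 r2=0x68 r3=0x6f r4=0x5c r5=0x60  N=0 Z=0
after  3: r0=0xe1 r1=0x69 r2=0x68 r3=0x6f r4=0xf4 r5=0x60  N=1 Z=0
after  4: r0=0xe1 r1=0xe9 r2=0x68 r3=0x6f r4=0xf4 r5=0x60  N=1 Z=0
after  5: r0=0xe1 r1=0xe9 r2=0x50 r3=0x6f r4=0xf4 r5=0x60  N=0 Z=0
after  6: r0=0xe1 r1=0x89 r2=0x50 r3=0x6f r4=0xf4 r5=0x60  N=1 Z=0
after  7: r0=0xe1 r1=0x89 r2=0xcf r3=0x6f r4=0xf4 r5=0x60  N=1 Z=0
-- IRQ taken; context saved, return-PC = 8 --

K = 7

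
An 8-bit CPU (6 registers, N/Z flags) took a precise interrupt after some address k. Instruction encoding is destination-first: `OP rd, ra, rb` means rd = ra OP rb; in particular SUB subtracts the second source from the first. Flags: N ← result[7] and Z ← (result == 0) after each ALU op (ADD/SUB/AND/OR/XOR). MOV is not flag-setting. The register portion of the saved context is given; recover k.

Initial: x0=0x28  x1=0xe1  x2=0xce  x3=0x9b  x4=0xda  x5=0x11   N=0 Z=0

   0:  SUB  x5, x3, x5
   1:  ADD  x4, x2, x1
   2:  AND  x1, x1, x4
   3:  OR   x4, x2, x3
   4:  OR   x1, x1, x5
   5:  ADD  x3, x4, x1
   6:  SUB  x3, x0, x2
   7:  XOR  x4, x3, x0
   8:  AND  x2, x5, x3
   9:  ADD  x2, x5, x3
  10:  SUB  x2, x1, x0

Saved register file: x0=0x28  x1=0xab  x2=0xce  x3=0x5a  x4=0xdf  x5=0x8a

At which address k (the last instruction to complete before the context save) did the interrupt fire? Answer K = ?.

K = 6

after  0: x0=0x28 x1=0xe1 x2=0xce x3=0x9b x4=0xda x5=0x8a  N=1 Z=0
after  1: x0=0x28 x1=0xe1 x2=0xce x3=0x9b x4=0xaf x5=0x8a  N=1 Z=0
after  2: x0=0x28 x1=0xa1 x2=0xce x3=0x9b x4=0xaf x5=0x8a  N=1 Z=0
after  3: x0=0x28 x1=0xa1 x2=0xce x3=0x9b x4=0xdf x5=0x8a  N=1 Z=0
after  4: x0=0x28 x1=0xab x2=0xce x3=0x9b x4=0xdf x5=0x8a  N=1 Z=0
after  5: x0=0x28 x1=0xab x2=0xce x3=0x8a x4=0xdf x5=0x8a  N=1 Z=0
after  6: x0=0x28 x1=0xab x2=0xce x3=0x5a x4=0xdf x5=0x8a  N=0 Z=0
-- IRQ taken; context saved, return-PC = 7 --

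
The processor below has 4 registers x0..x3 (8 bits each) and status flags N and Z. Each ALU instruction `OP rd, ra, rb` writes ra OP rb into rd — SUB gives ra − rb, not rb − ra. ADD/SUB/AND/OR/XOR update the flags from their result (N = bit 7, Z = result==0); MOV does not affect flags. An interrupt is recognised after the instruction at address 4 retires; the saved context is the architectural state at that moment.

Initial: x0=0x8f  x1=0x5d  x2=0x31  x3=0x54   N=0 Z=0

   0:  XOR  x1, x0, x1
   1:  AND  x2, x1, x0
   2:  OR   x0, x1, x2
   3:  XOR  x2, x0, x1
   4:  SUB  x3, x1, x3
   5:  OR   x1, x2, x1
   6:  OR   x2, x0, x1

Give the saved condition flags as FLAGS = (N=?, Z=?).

FLAGS = (N=0, Z=0)

after  0: x0=0x8f x1=0xd2 x2=0x31 x3=0x54  N=1 Z=0
after  1: x0=0x8f x1=0xd2 x2=0x82 x3=0x54  N=1 Z=0
after  2: x0=0xd2 x1=0xd2 x2=0x82 x3=0x54  N=1 Z=0
after  3: x0=0xd2 x1=0xd2 x2=0x00 x3=0x54  N=0 Z=1
after  4: x0=0xd2 x1=0xd2 x2=0x00 x3=0x7e  N=0 Z=0
-- IRQ taken; context saved, return-PC = 5 --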